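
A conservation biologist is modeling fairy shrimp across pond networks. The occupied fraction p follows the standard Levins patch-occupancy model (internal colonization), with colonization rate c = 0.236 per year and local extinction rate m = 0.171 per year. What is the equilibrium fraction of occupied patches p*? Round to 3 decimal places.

0.275

At equilibrium, colonization balances extinction: c·p*·(1−p*) = m·p*.
So p* = 1 − m/c = 1 − 0.171/0.236 = 1 − 0.7246 = 0.2754.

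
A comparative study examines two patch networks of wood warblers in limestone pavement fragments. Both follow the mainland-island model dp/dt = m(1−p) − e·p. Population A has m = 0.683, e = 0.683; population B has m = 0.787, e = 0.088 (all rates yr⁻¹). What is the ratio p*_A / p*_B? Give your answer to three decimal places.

A: p*_A = m/(m+e) = 0.683/1.3660 = 0.5000.
B: p*_B = 0.787/0.8750 = 0.8994.
p*_A / p*_B = 0.5000/0.8994 = 0.5559.

0.556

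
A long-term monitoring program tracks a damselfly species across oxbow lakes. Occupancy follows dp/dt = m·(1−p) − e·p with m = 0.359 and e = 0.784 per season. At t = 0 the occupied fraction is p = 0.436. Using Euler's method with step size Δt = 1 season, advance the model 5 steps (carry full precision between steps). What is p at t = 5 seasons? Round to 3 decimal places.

0.314

Update rule: p ← p + [m·(1−p) − e·p]·Δt with Δt = 1.
step 1: Δp = -0.13935, p = 0.29665
step 2: Δp = +0.01993, p = 0.31658
step 3: Δp = -0.00285, p = 0.31373
step 4: Δp = +0.00041, p = 0.31414
step 5: Δp = -0.00006, p = 0.31408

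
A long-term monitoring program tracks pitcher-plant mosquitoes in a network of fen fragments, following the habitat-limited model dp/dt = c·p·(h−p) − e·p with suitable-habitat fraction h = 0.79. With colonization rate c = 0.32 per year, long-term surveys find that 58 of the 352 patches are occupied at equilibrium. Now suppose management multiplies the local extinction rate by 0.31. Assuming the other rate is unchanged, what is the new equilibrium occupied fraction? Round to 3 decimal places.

Observed p* = 58/352 = 0.16477.
Balance c(h−p*) = e gives e = 0.32×(0.79 − 0.16477) = 0.20007.
New p* = 0.79 − e/c = 0.79 − 0.06202/0.32000 = 0.59619.

0.596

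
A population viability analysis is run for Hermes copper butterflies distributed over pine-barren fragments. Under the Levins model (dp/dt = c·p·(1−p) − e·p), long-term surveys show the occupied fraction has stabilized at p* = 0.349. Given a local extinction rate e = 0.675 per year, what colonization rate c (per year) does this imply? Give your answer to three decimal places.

1.037

At equilibrium c(1−p*) = e, so c = e/(1−p*).
c = 0.675/(1 − 0.349) = 0.675/0.6510 = 1.0369.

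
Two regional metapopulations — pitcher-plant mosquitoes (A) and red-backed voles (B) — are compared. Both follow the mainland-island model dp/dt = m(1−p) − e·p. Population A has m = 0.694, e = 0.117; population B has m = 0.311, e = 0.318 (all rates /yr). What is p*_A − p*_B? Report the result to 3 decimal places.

A: p*_A = m/(m+e) = 0.694/0.8110 = 0.8557.
B: p*_B = 0.311/0.6290 = 0.4944.
p*_A − p*_B = 0.8557 − 0.4944 = 0.3613.

0.361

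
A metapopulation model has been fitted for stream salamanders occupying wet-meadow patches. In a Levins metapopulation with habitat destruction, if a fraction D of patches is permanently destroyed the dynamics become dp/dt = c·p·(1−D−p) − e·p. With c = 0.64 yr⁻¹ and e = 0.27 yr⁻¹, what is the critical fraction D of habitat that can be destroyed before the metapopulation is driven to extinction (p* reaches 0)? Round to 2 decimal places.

0.58

The nontrivial equilibrium is p* = (1−D) − e/c; extinction occurs when this hits zero.
So D_crit = 1 − e/c = 1 − 0.27/0.64 = 1 − 0.4219 = 0.5781.
Note this equals the original equilibrium occupancy — the Levins extinction-debt result.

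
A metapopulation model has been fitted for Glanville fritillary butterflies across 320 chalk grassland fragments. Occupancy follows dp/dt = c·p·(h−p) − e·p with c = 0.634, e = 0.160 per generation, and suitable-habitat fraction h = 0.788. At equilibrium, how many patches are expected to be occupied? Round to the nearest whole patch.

171

p* = h − e/c = 0.788 − 0.2524 = 0.5356.
Expected occupied patches = N × p* = 320 × 0.5356 = 171.40 ≈ 171.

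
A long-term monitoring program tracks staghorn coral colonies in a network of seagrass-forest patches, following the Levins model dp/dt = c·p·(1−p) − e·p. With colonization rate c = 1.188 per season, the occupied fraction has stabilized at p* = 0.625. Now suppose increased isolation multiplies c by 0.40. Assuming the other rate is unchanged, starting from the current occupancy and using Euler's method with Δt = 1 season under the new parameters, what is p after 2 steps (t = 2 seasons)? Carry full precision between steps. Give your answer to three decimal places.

Balance c(1−p*) = e gives e = 1.188×(1 − 0.62500) = 0.44550.
Starting from p₀ = 0.62500; update p ← p + (dp/dt)·Δt with the new parameters.
  1  |  dp/dt·Δt = -0.167063  |  p_1 = 0.457937
  2  |  dp/dt·Δt = -0.086052  |  p_2 = 0.371886

0.372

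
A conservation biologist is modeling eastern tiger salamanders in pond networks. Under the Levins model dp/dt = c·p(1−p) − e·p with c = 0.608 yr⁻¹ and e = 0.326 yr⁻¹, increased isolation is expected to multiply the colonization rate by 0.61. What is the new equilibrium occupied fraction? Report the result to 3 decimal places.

Before: p* = 1 − 0.326/0.608 = 0.4638.
After the change, c = 0.37088, e = 0.326, so p* = 1 − 0.326/0.37088 = 0.1210.

0.121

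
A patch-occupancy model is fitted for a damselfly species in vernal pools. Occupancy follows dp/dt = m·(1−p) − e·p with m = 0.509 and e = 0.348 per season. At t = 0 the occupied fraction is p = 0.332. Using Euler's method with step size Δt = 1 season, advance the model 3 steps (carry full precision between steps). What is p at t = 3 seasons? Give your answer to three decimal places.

0.593

Update rule: p ← p + [m·(1−p) − e·p]·Δt with Δt = 1.
t = 1: p = 0.33200 + (+0.22448) = 0.55648
t = 2: p = 0.55648 + (+0.03210) = 0.58858
t = 3: p = 0.58858 + (+0.00459) = 0.59317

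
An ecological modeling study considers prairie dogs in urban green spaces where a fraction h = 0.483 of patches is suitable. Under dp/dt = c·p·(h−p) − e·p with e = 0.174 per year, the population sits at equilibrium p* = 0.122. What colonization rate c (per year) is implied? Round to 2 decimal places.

0.48

At equilibrium c(h−p*) = e, so c = e/(h−p*).
c = 0.174/(0.483 − 0.122) = 0.174/0.3610 = 0.4820.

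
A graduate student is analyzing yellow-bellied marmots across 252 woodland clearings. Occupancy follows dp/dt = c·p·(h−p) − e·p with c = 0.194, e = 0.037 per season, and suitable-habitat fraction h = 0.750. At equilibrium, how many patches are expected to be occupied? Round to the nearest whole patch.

141

p* = h − e/c = 0.750 − 0.1907 = 0.5593.
Expected occupied patches = N × p* = 252 × 0.5593 = 140.94 ≈ 141.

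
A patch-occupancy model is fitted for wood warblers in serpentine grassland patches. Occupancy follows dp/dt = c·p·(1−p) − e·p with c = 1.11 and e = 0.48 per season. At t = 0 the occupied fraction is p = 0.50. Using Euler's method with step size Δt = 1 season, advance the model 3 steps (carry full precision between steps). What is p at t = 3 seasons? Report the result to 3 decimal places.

0.563

Update rule: p ← p + [c·p·(1−p) − e·p]·Δt with Δt = 1.
p: 0.50000 → 0.53750  (Δp = +0.03750)
p: 0.53750 → 0.55544  (Δp = +0.01794)
p: 0.55544 → 0.56292  (Δp = +0.00748)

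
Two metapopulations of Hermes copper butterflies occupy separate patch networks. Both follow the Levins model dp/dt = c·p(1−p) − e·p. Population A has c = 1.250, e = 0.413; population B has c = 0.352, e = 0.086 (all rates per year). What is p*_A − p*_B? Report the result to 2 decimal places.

A: p*_A = 1 − 0.413/1.250 = 0.6696.
B: p*_B = 1 − 0.086/0.352 = 0.7557.
p*_A − p*_B = 0.6696 − 0.7557 = -0.0861.

-0.09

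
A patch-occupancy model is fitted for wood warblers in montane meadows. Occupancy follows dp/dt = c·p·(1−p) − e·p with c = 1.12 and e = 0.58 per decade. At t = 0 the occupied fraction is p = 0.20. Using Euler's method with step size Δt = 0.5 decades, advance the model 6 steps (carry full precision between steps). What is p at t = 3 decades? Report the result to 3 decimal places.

Update rule: p ← p + [c·p·(1−p) − e·p]·Δt with Δt = 0.5.
step 1: Δp = +0.03160, p = 0.23160
step 2: Δp = +0.03249, p = 0.26409
step 3: Δp = +0.03225, p = 0.29634
step 4: Δp = +0.03083, p = 0.32718
step 5: Δp = +0.02839, p = 0.35557
step 6: Δp = +0.02520, p = 0.38077

0.381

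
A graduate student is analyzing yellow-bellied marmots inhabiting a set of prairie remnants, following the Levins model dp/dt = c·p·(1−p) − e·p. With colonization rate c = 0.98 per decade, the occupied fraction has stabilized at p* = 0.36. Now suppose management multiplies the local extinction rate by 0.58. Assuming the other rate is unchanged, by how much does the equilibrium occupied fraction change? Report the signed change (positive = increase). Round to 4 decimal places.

0.2688

Balance c(1−p*) = e gives e = 0.98×(1 − 0.36000) = 0.62720.
New p* = 1 − e/c = 1 − 0.36378/0.98000 = 0.62880.
Δp* = 0.62880 − 0.36000 = +0.26880.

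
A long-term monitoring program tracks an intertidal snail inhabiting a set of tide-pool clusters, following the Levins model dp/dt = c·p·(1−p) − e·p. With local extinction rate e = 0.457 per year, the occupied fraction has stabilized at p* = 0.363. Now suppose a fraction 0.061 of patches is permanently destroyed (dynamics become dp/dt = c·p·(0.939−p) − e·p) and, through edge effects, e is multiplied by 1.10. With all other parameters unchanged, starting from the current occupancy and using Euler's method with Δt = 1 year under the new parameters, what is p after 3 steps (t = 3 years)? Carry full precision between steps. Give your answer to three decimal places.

Balance c(1−p*) = e gives c = e/(1 − 0.36300) = 0.457/0.63700 = 0.71743.
Starting from p₀ = 0.36300; update p ← p + (dp/dt)·Δt with the new parameters.
p: 0.36300 → 0.33052  (Δp = -0.03248)
p: 0.33052 → 0.30866  (Δp = -0.02187)
p: 0.30866 → 0.29308  (Δp = -0.01558)

0.293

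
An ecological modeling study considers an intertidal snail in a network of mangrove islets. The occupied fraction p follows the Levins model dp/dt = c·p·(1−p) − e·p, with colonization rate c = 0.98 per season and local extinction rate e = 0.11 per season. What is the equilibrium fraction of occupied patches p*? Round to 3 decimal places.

0.888

At equilibrium, colonization balances extinction: c·p*·(1−p*) = e·p*.
So p* = 1 − e/c = 1 − 0.11/0.98 = 1 − 0.1122 = 0.8878.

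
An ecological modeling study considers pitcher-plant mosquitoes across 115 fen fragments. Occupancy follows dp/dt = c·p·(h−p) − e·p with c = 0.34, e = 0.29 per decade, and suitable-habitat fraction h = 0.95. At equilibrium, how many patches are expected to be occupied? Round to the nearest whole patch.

p* = h − e/c = 0.95 − 0.8529 = 0.0971.
Expected occupied patches = N × p* = 115 × 0.0971 = 11.16 ≈ 11.

11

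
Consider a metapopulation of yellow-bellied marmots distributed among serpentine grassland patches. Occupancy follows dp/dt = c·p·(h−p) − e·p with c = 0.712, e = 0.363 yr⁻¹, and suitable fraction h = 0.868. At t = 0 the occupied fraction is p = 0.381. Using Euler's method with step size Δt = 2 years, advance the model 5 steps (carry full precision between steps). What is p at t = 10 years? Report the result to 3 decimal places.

0.359

Update rule: p ← p + [c·p·(h−p) − e·p]·Δt with Δt = 2.
p: 0.38100 → 0.36861  (Δp = -0.01239)
p: 0.36861 → 0.36313  (Δp = -0.00548)
p: 0.36313 → 0.36056  (Δp = -0.00257)
p: 0.36056 → 0.35933  (Δp = -0.00123)
p: 0.35933 → 0.35874  (Δp = -0.00060)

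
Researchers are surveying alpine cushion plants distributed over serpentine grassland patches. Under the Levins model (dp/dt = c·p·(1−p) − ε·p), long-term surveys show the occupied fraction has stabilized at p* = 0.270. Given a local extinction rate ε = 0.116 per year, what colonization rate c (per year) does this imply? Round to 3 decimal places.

0.159

At equilibrium c(1−p*) = ε, so c = ε/(1−p*).
c = 0.116/(1 − 0.270) = 0.116/0.7300 = 0.1589.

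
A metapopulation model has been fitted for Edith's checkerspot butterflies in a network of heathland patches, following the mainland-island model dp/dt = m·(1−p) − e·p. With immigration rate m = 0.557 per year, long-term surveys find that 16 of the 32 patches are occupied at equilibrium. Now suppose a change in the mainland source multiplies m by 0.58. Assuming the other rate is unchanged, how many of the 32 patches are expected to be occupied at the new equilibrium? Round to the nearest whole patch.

12

Observed p* = 16/32 = 0.50000.
Balance m(1−p*) = e·p* gives e = m(1−p*)/p* = 0.557×0.50000/0.50000 = 0.55700.
New p* = m/(m+e) = 0.32306/(0.32306+0.55700) = 0.36709.
Expected occupied = 32 × 0.36709 = 11.75 ≈ 12.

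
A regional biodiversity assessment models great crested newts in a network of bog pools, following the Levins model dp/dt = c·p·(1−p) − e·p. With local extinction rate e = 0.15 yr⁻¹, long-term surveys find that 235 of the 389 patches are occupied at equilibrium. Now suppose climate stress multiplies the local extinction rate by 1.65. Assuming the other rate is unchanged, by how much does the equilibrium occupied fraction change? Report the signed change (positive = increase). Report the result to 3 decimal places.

-0.257

Observed p* = 235/389 = 0.60411.
Balance c(1−p*) = e gives c = e/(1 − 0.60411) = 0.15/0.39589 = 0.37889.
New p* = 1 − e/c = 1 − 0.24750/0.37889 = 0.34678.
Δp* = 0.34678 − 0.60411 = -0.25733.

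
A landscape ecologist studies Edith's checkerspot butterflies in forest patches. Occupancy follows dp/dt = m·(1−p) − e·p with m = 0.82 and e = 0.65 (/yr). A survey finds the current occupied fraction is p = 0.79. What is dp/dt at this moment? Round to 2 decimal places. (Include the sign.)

-0.34

Colonization term: m·(1−p) = 0.82×0.2100 = 0.17220.
Extinction term: e·p = 0.51350.
dp/dt = 0.17220 − 0.51350 = -0.34130.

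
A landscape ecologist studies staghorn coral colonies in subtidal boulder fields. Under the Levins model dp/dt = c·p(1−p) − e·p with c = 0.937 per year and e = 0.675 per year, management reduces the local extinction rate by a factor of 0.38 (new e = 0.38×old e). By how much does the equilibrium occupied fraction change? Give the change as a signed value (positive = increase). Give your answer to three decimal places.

Before: p* = 1 − 0.675/0.937 = 0.2796.
After the change, c = 0.937, e = 0.2565, so p* = 1 − 0.2565/0.937 = 0.7263.
Δp* = 0.7263 − 0.2796 = +0.4466.

0.447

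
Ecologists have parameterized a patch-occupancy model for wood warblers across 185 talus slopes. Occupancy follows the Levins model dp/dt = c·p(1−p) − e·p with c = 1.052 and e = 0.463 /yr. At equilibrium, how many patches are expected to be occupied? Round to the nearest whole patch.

p* = 1 − e/c = 1 − 0.463/1.052 = 0.5599.
Expected occupied patches = N × p* = 185 × 0.5599 = 103.58 ≈ 104.

104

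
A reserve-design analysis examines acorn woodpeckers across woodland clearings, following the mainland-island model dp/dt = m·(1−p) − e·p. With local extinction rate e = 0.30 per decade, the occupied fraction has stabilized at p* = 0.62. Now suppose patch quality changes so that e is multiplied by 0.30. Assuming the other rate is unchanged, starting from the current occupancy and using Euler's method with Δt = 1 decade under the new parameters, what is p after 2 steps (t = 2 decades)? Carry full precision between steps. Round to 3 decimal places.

Balance m(1−p*) = e·p* gives m = e·p*/(1−p*) = 0.30×0.62000/0.38000 = 0.48947.
Starting from p₀ = 0.62000; update p ← p + (dp/dt)·Δt with the new parameters.
t = 1: p = 0.62000 + (+0.13020) = 0.75020
t = 2: p = 0.75020 + (+0.05475) = 0.80495

0.805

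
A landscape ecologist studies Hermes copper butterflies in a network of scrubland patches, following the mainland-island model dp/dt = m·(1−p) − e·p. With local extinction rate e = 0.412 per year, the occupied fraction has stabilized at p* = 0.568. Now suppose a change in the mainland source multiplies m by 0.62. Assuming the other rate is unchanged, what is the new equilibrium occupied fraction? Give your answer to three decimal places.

0.449

Balance m(1−p*) = e·p* gives m = e·p*/(1−p*) = 0.412×0.56800/0.43200 = 0.54170.
New p* = m/(m+e) = 0.33585/(0.33585+0.41200) = 0.44909.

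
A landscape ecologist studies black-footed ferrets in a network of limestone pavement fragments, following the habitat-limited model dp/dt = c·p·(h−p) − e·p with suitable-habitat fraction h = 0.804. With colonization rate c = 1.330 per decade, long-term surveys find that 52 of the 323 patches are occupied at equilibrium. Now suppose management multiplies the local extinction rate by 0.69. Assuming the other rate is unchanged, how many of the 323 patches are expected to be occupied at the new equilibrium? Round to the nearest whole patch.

Observed p* = 52/323 = 0.16099.
Balance c(h−p*) = e gives e = 1.330×(0.804 − 0.16099) = 0.85520.
New p* = 0.804 − e/c = 0.804 − 0.59009/1.33000 = 0.36032.
Expected occupied = 323 × 0.36032 = 116.38 ≈ 116.

116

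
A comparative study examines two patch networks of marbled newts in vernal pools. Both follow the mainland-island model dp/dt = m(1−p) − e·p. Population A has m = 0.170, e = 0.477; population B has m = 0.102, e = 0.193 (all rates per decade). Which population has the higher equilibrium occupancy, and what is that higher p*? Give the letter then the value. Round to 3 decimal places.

A: p*_A = m/(m+e) = 0.170/0.6470 = 0.2628.
B: p*_B = 0.102/0.2950 = 0.3458.
B is higher at 0.3458.

B, 0.346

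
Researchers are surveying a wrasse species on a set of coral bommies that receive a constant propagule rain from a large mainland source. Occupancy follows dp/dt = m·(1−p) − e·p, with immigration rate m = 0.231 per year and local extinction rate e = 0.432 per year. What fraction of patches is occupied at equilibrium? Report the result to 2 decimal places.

0.35

At equilibrium the propagule rain into empty patches balances local extinction: m(1−p*) = e·p*.
p* = m/(m+e) = 0.231/(0.231+0.432) = 0.231/0.6630 = 0.3484.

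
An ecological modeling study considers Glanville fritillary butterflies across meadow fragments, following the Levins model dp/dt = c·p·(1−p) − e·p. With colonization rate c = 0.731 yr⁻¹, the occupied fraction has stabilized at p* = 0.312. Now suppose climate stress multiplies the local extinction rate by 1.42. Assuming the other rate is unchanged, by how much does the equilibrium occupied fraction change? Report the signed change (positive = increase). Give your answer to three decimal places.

-0.289

Balance c(1−p*) = e gives e = 0.731×(1 − 0.31200) = 0.50293.
New p* = 1 − e/c = 1 − 0.71416/0.73100 = 0.02304.
Δp* = 0.02304 − 0.31200 = -0.28896.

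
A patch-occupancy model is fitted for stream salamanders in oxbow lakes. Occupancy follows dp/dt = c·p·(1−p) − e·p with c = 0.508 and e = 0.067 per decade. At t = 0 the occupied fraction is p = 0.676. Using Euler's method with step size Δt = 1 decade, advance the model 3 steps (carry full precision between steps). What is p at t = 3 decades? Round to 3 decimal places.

Update rule: p ← p + [c·p·(1−p) − e·p]·Δt with Δt = 1.
t = 1: p = 0.67600 + (+0.06597) = 0.74197
t = 2: p = 0.74197 + (+0.04754) = 0.78952
t = 3: p = 0.78952 + (+0.03152) = 0.82104

0.821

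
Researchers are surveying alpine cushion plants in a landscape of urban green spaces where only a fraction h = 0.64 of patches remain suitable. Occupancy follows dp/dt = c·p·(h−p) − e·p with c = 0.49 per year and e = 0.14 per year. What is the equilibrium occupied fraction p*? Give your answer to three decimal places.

Setting dp/dt = 0 and dividing by p* gives c·(h−p*) = e.
So p* = h − e/c = 0.64 − 0.14/0.49 = 0.64 − 0.2857 = 0.3543.

0.354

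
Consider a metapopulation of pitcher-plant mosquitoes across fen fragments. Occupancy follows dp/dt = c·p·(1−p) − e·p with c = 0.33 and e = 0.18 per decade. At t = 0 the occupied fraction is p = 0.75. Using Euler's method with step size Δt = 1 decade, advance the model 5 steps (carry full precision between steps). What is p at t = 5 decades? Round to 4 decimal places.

0.5442

Update rule: p ← p + [c·p·(1−p) − e·p]·Δt with Δt = 1.
  1  |  dp/dt·Δt = -0.073125  |  p_1 = 0.676875
  2  |  dp/dt·Δt = -0.049661  |  p_2 = 0.627214
  3  |  dp/dt·Δt = -0.035739  |  p_3 = 0.591475
  4  |  dp/dt·Δt = -0.026727  |  p_4 = 0.564748
  5  |  dp/dt·Δt = -0.020538  |  p_5 = 0.544210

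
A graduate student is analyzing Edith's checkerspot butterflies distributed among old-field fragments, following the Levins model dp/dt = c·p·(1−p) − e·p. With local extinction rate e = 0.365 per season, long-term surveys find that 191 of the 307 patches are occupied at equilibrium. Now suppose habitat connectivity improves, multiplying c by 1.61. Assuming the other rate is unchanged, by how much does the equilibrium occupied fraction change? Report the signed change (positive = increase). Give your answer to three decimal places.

0.143

Observed p* = 191/307 = 0.62215.
Balance c(1−p*) = e gives c = e/(1 − 0.62215) = 0.365/0.37785 = 0.96599.
New p* = 1 − e/c = 1 − 0.36500/1.55524 = 0.76531.
Δp* = 0.76531 − 0.62215 = +0.14316.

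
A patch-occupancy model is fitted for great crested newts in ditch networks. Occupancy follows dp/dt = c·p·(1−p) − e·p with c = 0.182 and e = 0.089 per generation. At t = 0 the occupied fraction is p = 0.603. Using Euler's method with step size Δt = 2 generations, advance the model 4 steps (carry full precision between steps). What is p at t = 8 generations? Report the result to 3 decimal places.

0.547

Update rule: p ← p + [c·p·(1−p) − e·p]·Δt with Δt = 2.
step 1: Δp = -0.02020, p = 0.58280
step 2: Δp = -0.01523, p = 0.56757
step 3: Δp = -0.01169, p = 0.55588
step 4: Δp = -0.00908, p = 0.54680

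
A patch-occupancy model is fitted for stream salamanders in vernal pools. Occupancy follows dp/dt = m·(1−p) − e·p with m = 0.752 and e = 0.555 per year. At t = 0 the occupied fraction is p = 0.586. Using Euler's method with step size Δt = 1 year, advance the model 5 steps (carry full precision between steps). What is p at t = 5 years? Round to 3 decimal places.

Update rule: p ← p + [m·(1−p) − e·p]·Δt with Δt = 1.
step 1: Δp = -0.01390, p = 0.57210
step 2: Δp = +0.00427, p = 0.57637
step 3: Δp = -0.00131, p = 0.57506
step 4: Δp = +0.00040, p = 0.57546
step 5: Δp = -0.00012, p = 0.57533

0.575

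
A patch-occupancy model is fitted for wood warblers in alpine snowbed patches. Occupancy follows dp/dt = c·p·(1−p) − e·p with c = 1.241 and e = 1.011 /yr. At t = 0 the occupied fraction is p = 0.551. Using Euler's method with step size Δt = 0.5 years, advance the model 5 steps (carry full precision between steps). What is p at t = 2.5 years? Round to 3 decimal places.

0.275

Update rule: p ← p + [c·p·(1−p) − e·p]·Δt with Δt = 0.5.
t = 0.5: p = 0.55100 + (-0.12502) = 0.42598
t = 1: p = 0.42598 + (-0.06361) = 0.36237
t = 1.5: p = 0.36237 + (-0.03981) = 0.32257
t = 2: p = 0.32257 + (-0.02747) = 0.29510
t = 2.5: p = 0.29510 + (-0.02010) = 0.27500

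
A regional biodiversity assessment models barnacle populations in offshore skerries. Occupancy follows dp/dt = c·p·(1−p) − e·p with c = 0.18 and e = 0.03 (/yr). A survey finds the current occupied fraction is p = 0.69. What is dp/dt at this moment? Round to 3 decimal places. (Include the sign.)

Colonization term: c·p·(1−p) = 0.18×0.69×0.3100 = 0.03850.
Extinction term: e·p = 0.02070.
dp/dt = 0.03850 − 0.02070 = 0.01780.

0.018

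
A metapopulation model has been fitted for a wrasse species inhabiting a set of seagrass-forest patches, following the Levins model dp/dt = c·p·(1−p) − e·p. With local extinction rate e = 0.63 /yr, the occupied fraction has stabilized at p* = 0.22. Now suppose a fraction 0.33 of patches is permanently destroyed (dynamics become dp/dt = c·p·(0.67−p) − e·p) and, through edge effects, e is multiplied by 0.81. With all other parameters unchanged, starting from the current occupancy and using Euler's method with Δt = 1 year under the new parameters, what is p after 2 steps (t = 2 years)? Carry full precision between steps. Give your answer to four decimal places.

0.1650

Balance c(1−p*) = e gives c = e/(1 − 0.22000) = 0.63/0.78000 = 0.80769.
Starting from p₀ = 0.22000; update p ← p + (dp/dt)·Δt with the new parameters.
t = 1: p = 0.22000 + (-0.03230) = 0.18770
t = 2: p = 0.18770 + (-0.02266) = 0.16503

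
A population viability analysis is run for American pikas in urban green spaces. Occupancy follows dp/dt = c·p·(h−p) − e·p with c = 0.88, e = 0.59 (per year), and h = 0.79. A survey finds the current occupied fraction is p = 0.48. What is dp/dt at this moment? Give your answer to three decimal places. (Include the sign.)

Colonization term: c·p·(h−p) = 0.88×0.48×0.3100 = 0.13094.
Extinction term: e·p = 0.28320.
dp/dt = 0.13094 − 0.28320 = -0.15226.

-0.152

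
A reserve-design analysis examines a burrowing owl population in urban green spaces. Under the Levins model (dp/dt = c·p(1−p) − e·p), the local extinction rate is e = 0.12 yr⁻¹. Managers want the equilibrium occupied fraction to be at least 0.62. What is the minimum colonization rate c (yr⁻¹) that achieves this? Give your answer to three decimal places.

p* = 1 − e/c ≥ 0.62 requires e/c ≤ 0.3800, i.e. c ≥ e/0.3800.
c_min = 0.12/0.3800 = 0.3158.

0.316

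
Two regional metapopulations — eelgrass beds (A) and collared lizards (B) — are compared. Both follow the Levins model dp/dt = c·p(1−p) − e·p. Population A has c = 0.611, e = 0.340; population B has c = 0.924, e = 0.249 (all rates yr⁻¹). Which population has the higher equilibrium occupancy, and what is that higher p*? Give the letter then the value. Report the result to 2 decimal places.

A: p*_A = 1 − 0.340/0.611 = 0.4435.
B: p*_B = 1 − 0.249/0.924 = 0.7305.
B is higher at 0.7305.

B, 0.73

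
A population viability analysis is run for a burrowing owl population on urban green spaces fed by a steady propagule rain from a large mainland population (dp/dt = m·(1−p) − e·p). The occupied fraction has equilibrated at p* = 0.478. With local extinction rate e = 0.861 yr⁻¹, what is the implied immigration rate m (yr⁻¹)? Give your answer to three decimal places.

0.788

At equilibrium m(1−p*) = e·p*, so m = e·p*/(1−p*).
m = 0.861 × 0.478 / 0.5220 = 0.4116/0.5220 = 0.7884.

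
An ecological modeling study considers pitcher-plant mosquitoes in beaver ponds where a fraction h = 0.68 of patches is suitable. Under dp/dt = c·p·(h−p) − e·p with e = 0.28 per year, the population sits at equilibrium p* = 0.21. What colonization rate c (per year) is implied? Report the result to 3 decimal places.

At equilibrium c(h−p*) = e, so c = e/(h−p*).
c = 0.28/(0.68 − 0.21) = 0.28/0.4700 = 0.5957.

0.596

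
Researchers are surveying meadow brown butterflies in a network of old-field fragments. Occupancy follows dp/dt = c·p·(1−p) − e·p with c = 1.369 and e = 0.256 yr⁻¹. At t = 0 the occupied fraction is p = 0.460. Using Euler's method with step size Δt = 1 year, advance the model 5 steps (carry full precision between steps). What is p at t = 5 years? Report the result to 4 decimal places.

Update rule: p ← p + [c·p·(1−p) − e·p]·Δt with Δt = 1.
t = 1: p = 0.46000 + (+0.22230) = 0.68230
t = 2: p = 0.68230 + (+0.12209) = 0.80438
t = 3: p = 0.80438 + (+0.00949) = 0.81387
t = 4: p = 0.81387 + (-0.00097) = 0.81290
t = 5: p = 0.81290 + (+0.00011) = 0.81301

0.8130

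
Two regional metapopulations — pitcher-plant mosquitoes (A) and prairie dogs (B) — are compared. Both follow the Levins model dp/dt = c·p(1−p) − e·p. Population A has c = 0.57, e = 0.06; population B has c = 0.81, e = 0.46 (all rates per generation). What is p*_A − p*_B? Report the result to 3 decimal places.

0.463

A: p*_A = 1 − 0.06/0.57 = 0.8947.
B: p*_B = 1 − 0.46/0.81 = 0.4321.
p*_A − p*_B = 0.8947 − 0.4321 = 0.4626.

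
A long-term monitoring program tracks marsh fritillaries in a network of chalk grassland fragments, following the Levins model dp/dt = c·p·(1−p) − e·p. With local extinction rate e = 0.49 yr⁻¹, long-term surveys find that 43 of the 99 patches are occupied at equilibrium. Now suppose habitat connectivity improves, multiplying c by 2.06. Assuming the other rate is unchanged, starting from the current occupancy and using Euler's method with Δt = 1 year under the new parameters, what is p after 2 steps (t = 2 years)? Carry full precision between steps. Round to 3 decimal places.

Observed p* = 43/99 = 0.43434.
Balance c(1−p*) = e gives c = e/(1 − 0.43434) = 0.49/0.56566 = 0.86625.
Starting from p₀ = 0.43434; update p ← p + (dp/dt)·Δt with the new parameters.
step 1: Δp = +0.22560, p = 0.65994
step 2: Δp = +0.07710, p = 0.73704

0.737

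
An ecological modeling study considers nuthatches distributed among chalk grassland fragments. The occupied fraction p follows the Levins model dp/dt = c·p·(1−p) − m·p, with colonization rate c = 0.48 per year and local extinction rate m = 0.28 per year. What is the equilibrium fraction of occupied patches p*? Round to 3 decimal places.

0.417

At equilibrium, colonization balances extinction: c·p*·(1−p*) = m·p*.
So p* = 1 − m/c = 1 − 0.28/0.48 = 1 − 0.5833 = 0.4167.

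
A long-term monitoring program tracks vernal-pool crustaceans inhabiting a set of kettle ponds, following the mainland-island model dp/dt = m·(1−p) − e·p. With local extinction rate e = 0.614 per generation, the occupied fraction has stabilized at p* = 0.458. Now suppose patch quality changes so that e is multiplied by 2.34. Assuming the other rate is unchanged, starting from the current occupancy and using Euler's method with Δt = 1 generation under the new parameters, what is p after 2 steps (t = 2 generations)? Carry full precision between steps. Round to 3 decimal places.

0.441

Balance m(1−p*) = e·p* gives m = e·p*/(1−p*) = 0.614×0.45800/0.54200 = 0.51884.
Starting from p₀ = 0.45800; update p ← p + (dp/dt)·Δt with the new parameters.
step 1: Δp = -0.37682, p = 0.08118
step 2: Δp = +0.36009, p = 0.44127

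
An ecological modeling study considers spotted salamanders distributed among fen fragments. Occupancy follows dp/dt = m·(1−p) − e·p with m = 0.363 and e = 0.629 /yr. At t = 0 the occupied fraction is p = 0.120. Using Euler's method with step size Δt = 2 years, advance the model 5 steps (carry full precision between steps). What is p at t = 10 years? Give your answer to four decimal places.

0.5928

Update rule: p ← p + [m·(1−p) − e·p]·Δt with Δt = 2.
p: 0.12000 → 0.60792  (Δp = +0.48792)
p: 0.60792 → 0.12781  (Δp = -0.48011)
p: 0.12781 → 0.60024  (Δp = +0.47243)
p: 0.60024 → 0.13537  (Δp = -0.46487)
p: 0.13537 → 0.59280  (Δp = +0.45743)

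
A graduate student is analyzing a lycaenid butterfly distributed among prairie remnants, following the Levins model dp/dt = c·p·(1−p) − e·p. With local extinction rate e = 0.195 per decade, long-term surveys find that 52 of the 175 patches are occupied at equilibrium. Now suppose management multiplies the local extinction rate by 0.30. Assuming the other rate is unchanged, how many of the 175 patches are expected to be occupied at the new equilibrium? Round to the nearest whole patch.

138

Observed p* = 52/175 = 0.29714.
Balance c(1−p*) = e gives c = e/(1 − 0.29714) = 0.195/0.70286 = 0.27744.
New p* = 1 − e/c = 1 − 0.05850/0.27744 = 0.78914.
Expected occupied = 175 × 0.78914 = 138.10 ≈ 138.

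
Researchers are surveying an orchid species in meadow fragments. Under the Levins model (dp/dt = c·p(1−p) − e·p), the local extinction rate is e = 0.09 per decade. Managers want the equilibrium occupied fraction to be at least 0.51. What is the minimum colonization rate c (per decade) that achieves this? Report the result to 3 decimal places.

p* = 1 − e/c ≥ 0.51 requires e/c ≤ 0.4900, i.e. c ≥ e/0.4900.
c_min = 0.09/0.4900 = 0.1837.

0.184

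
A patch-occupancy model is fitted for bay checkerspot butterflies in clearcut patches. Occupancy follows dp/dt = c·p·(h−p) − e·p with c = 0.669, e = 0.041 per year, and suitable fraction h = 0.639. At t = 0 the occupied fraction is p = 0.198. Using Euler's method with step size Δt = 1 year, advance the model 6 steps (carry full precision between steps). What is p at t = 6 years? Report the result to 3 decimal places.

Update rule: p ← p + [c·p·(h−p) − e·p]·Δt with Δt = 1.
t = 1: p = 0.19800 + (+0.05030) = 0.24830
t = 2: p = 0.24830 + (+0.05472) = 0.30302
t = 3: p = 0.30302 + (+0.05569) = 0.35870
t = 4: p = 0.35870 + (+0.05256) = 0.41126
t = 5: p = 0.41126 + (+0.04580) = 0.45706
t = 6: p = 0.45706 + (+0.03689) = 0.49395

0.494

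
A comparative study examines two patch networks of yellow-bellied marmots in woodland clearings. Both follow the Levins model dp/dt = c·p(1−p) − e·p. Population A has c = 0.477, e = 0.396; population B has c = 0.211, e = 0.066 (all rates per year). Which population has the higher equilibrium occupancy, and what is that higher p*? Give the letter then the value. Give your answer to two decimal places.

A: p*_A = 1 − 0.396/0.477 = 0.1698.
B: p*_B = 1 − 0.066/0.211 = 0.6872.
B is higher at 0.6872.

B, 0.69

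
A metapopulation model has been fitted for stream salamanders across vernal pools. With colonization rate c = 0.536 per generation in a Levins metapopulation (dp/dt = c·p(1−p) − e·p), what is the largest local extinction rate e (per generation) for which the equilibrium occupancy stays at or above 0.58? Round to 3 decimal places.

1 − e/c ≥ 0.58 ⇒ e ≤ c(1 − 0.58) = 0.536 × 0.4200.
e_max = 0.2251.

0.225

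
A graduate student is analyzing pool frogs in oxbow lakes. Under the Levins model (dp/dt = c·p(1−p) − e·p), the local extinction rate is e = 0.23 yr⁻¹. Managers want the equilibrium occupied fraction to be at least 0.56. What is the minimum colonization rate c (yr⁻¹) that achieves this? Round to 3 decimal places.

0.523

p* = 1 − e/c ≥ 0.56 requires e/c ≤ 0.4400, i.e. c ≥ e/0.4400.
c_min = 0.23/0.4400 = 0.5227.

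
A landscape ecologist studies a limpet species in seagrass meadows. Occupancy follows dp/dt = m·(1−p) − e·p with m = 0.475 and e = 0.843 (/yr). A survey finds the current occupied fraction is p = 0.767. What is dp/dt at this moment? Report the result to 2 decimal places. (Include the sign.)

Colonization term: m·(1−p) = 0.475×0.2330 = 0.11067.
Extinction term: e·p = 0.64658.
dp/dt = 0.11067 − 0.64658 = -0.53591.

-0.54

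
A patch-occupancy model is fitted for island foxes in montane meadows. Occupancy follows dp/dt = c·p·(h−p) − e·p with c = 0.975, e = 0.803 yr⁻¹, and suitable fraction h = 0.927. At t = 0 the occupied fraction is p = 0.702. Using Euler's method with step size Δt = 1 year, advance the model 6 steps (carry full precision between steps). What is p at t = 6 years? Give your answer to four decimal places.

Update rule: p ← p + [c·p·(h−p) − e·p]·Δt with Δt = 1.
  1  |  dp/dt·Δt = -0.409705  |  p_1 = 0.292295
  2  |  dp/dt·Δt = -0.053830  |  p_2 = 0.238465
  3  |  dp/dt·Δt = -0.031401  |  p_3 = 0.207065
  4  |  dp/dt·Δt = -0.020927  |  p_4 = 0.186138
  5  |  dp/dt·Δt = -0.015014  |  p_5 = 0.171124
  6  |  dp/dt·Δt = -0.011298  |  p_6 = 0.159826

0.1598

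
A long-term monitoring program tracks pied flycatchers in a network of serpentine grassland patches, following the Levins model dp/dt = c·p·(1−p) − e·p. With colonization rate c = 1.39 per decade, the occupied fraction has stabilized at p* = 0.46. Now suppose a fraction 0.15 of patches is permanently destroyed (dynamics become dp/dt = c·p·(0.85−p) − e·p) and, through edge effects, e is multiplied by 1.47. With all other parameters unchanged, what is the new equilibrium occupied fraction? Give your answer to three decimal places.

Balance c(1−p*) = e gives e = 1.39×(1 − 0.46000) = 0.75060.
New p* = 0.85 − e/c = 0.85 − 1.10338/1.39000 = 0.05620.

0.056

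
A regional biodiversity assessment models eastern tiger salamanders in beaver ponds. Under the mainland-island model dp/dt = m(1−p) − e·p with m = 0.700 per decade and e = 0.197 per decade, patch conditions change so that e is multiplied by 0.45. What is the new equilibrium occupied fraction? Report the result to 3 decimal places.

0.888

Before: p* = 0.700/(0.700+0.197) = 0.7804.
After: m = 0.7, e = 0.08865; p* = 0.7/0.7886 = 0.8876.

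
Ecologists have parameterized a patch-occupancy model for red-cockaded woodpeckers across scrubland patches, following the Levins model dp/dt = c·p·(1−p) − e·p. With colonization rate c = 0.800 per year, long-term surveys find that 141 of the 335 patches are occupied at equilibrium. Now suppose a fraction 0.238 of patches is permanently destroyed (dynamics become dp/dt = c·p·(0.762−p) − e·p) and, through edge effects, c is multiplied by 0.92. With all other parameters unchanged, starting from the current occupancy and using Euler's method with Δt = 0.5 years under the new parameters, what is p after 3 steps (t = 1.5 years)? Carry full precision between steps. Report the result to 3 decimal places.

Observed p* = 141/335 = 0.42090.
Balance c(1−p*) = e gives e = 0.800×(1 − 0.42090) = 0.46328.
Starting from p₀ = 0.42090; update p ← p + (dp/dt)·Δt with the new parameters.
t = 0.5: p = 0.42090 + (-0.04466) = 0.37623
t = 1: p = 0.37623 + (-0.03374) = 0.34249
t = 1.5: p = 0.34249 + (-0.02646) = 0.31603

0.316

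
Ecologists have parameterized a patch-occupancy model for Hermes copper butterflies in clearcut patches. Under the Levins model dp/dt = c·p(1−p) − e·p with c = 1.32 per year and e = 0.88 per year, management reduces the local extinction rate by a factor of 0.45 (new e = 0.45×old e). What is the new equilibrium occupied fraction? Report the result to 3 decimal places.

0.700

Before: p* = 1 − 0.88/1.32 = 0.3333.
After the change, c = 1.32, e = 0.396, so p* = 1 − 0.396/1.32 = 0.7000.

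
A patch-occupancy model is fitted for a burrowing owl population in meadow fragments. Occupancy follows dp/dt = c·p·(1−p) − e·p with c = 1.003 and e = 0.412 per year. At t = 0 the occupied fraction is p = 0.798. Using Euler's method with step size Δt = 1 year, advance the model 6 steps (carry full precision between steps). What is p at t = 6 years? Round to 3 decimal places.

0.590

Update rule: p ← p + [c·p·(1−p) − e·p]·Δt with Δt = 1.
  1  |  dp/dt·Δt = -0.167096  |  p_1 = 0.630904
  2  |  dp/dt·Δt = -0.026369  |  p_2 = 0.604534
  3  |  dp/dt·Δt = -0.009278  |  p_3 = 0.595256
  4  |  dp/dt·Δt = -0.003596  |  p_4 = 0.591660
  5  |  dp/dt·Δt = -0.001440  |  p_5 = 0.590219
  6  |  dp/dt·Δt = -0.000584  |  p_6 = 0.589635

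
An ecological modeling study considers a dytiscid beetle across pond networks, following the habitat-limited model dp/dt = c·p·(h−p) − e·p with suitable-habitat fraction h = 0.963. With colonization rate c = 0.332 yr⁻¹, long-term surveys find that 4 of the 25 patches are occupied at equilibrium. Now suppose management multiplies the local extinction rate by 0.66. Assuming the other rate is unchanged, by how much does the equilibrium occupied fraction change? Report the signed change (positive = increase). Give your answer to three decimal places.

0.273

Observed p* = 4/25 = 0.16000.
Balance c(h−p*) = e gives e = 0.332×(0.963 − 0.16000) = 0.26660.
New p* = 0.963 − e/c = 0.963 − 0.17596/0.33200 = 0.43300.
Δp* = 0.43300 − 0.16000 = +0.27300.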